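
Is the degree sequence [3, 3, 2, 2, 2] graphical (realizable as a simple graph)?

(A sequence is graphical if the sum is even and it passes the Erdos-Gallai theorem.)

Sum of degrees = 12. Sum is even and passes Erdos-Gallai. The sequence IS graphical.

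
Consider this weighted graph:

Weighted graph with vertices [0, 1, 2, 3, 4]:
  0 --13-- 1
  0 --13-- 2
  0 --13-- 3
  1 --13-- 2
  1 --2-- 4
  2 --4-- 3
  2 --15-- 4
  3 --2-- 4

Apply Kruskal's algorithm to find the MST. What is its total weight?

Applying Kruskal's algorithm (sort edges by weight, add if no cycle):
  Add (1,4) w=2
  Add (3,4) w=2
  Add (2,3) w=4
  Add (0,2) w=13
  Skip (0,3) w=13 (creates cycle)
  Skip (0,1) w=13 (creates cycle)
  Skip (1,2) w=13 (creates cycle)
  Skip (2,4) w=15 (creates cycle)
MST weight = 21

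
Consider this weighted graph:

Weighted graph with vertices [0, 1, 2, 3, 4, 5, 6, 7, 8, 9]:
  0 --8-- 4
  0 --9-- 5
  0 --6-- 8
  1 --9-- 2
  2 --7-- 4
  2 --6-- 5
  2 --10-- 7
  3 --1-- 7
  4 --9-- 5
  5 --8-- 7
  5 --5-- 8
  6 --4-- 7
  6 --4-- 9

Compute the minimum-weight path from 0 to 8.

Using Dijkstra's algorithm from vertex 0:
Shortest path: 0 -> 8
Total weight: 6 = 6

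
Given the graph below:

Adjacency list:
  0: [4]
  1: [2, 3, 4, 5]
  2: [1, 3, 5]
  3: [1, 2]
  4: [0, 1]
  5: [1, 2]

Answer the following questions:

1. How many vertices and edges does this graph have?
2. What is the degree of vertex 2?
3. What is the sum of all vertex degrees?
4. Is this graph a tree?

Count: 6 vertices, 7 edges.
Vertex 2 has neighbors [1, 3, 5], degree = 3.
Handshaking lemma: 2 * 7 = 14.
A tree on 6 vertices has 5 edges. This graph has 7 edges (2 extra). Not a tree.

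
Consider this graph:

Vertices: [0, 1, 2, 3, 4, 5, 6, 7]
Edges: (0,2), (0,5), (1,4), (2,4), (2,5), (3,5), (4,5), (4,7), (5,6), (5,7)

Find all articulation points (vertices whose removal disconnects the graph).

An articulation point is a vertex whose removal disconnects the graph.
Articulation points: [4, 5]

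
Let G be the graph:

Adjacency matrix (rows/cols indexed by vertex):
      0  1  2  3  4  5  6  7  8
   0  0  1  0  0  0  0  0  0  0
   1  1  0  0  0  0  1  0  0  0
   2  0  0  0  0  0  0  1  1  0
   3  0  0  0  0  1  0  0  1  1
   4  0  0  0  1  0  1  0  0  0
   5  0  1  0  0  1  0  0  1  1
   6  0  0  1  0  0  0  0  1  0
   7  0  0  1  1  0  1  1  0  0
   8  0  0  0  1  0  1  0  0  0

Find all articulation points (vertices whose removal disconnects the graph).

An articulation point is a vertex whose removal disconnects the graph.
Articulation points: [1, 5, 7]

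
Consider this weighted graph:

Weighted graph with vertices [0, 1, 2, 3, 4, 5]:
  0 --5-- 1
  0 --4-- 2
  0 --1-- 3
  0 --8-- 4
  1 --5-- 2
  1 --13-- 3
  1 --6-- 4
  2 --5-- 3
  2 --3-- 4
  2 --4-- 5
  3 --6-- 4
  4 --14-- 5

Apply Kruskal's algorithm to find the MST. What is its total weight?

Applying Kruskal's algorithm (sort edges by weight, add if no cycle):
  Add (0,3) w=1
  Add (2,4) w=3
  Add (0,2) w=4
  Add (2,5) w=4
  Add (0,1) w=5
  Skip (1,2) w=5 (creates cycle)
  Skip (2,3) w=5 (creates cycle)
  Skip (1,4) w=6 (creates cycle)
  Skip (3,4) w=6 (creates cycle)
  Skip (0,4) w=8 (creates cycle)
  Skip (1,3) w=13 (creates cycle)
  Skip (4,5) w=14 (creates cycle)
MST weight = 17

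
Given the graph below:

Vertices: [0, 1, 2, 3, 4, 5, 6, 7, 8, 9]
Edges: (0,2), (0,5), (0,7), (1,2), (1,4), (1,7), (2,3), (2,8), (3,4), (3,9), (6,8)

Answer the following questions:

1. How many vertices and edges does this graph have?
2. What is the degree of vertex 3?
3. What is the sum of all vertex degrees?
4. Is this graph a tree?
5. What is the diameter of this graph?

Count: 10 vertices, 11 edges.
Vertex 3 has neighbors [2, 4, 9], degree = 3.
Handshaking lemma: 2 * 11 = 22.
A tree on 10 vertices has 9 edges. This graph has 11 edges (2 extra). Not a tree.
Diameter (longest shortest path) = 4.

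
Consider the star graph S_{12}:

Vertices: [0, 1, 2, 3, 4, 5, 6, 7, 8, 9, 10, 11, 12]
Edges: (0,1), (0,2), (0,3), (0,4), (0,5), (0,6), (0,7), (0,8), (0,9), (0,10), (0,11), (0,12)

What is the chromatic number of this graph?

S_{12} has one hub adjacent to 12 leaves; leaves are pairwise non-adjacent.
Color the hub 0 and every leaf 1.
Chromatic number = 2.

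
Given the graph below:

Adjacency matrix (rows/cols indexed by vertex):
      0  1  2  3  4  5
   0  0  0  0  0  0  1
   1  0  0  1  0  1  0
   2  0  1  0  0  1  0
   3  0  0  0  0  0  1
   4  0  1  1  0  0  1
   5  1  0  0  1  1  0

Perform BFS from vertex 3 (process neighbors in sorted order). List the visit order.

BFS from vertex 3 (neighbors processed in ascending order):
Visit order: 3, 5, 0, 4, 1, 2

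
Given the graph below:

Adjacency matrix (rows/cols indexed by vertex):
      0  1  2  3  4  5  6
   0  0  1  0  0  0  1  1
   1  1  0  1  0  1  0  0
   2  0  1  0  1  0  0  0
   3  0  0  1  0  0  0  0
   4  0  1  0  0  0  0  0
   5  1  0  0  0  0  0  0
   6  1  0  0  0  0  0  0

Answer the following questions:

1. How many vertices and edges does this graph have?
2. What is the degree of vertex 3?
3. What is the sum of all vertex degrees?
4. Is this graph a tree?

Count: 7 vertices, 6 edges.
Vertex 3 has neighbors [2], degree = 1.
Handshaking lemma: 2 * 6 = 12.
A graph is a tree iff it is connected and has exactly n-1 edges. This graph is connected (all 7 vertices in one component) and has 7-1 = 6 edges. It is a tree.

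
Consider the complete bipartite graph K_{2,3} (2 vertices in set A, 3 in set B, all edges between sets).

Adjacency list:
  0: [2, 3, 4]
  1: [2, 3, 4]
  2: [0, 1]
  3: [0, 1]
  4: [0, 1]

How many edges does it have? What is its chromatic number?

K_{2,3} has 2 * 3 = 6 edges.
Bipartite graphs have chromatic number 2 (color each partition differently).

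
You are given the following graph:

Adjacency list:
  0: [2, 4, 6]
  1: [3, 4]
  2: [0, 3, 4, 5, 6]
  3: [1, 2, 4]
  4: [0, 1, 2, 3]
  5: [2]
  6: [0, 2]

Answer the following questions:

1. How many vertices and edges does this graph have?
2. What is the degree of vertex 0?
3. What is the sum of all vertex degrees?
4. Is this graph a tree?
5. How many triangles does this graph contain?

Count: 7 vertices, 10 edges.
Vertex 0 has neighbors [2, 4, 6], degree = 3.
Handshaking lemma: 2 * 10 = 20.
A tree on 7 vertices has 6 edges. This graph has 10 edges (4 extra). Not a tree.
Number of triangles = 4.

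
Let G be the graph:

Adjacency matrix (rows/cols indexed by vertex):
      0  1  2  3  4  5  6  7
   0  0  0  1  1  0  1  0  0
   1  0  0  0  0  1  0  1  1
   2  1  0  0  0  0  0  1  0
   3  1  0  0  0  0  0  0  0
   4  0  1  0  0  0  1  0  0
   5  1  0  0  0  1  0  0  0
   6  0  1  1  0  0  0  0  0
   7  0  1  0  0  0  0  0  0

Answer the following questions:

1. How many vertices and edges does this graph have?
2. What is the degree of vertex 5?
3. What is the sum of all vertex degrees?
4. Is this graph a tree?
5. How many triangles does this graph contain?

Count: 8 vertices, 8 edges.
Vertex 5 has neighbors [0, 4], degree = 2.
Handshaking lemma: 2 * 8 = 16.
A tree on 8 vertices has 7 edges. This graph has 8 edges (1 extra). Not a tree.
Number of triangles = 0.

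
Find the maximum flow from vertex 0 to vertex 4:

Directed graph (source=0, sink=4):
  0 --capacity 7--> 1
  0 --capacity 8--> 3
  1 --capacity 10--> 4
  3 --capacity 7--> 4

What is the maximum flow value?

Computing max flow:
  Flow on (0->1): 7/7
  Flow on (0->3): 7/8
  Flow on (1->4): 7/10
  Flow on (3->4): 7/7
Maximum flow = 14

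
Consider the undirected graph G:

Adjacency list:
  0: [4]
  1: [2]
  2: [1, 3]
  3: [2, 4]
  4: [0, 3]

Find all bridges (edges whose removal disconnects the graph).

A bridge is an edge whose removal increases the number of connected components.
Bridges found: (0,4), (1,2), (2,3), (3,4)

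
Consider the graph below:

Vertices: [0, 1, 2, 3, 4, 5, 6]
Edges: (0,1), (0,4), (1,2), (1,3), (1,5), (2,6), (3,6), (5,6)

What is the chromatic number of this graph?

The graph has a maximum clique of size 2 (lower bound on chromatic number).
A valid 2-coloring: {0: 1, 1: 0, 2: 1, 3: 1, 4: 0, 5: 1, 6: 0}.
Chromatic number = 2.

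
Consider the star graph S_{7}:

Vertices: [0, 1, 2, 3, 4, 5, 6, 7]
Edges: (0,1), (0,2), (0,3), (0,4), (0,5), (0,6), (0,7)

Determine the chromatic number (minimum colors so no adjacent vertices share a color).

S_{7} has one hub adjacent to 7 leaves; leaves are pairwise non-adjacent.
Color the hub 0 and every leaf 1.
Chromatic number = 2.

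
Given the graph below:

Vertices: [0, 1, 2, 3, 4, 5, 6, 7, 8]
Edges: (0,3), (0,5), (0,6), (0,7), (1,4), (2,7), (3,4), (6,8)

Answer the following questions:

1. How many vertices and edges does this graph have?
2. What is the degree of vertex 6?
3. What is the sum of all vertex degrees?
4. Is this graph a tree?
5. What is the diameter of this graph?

Count: 9 vertices, 8 edges.
Vertex 6 has neighbors [0, 8], degree = 2.
Handshaking lemma: 2 * 8 = 16.
A graph is a tree iff it is connected and has exactly n-1 edges. This graph is connected (all 9 vertices in one component) and has 9-1 = 8 edges. It is a tree.
Diameter (longest shortest path) = 5.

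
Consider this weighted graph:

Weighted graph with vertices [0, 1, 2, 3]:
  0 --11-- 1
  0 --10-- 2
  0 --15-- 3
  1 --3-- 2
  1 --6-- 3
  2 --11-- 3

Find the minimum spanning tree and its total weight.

Applying Kruskal's algorithm (sort edges by weight, add if no cycle):
  Add (1,2) w=3
  Add (1,3) w=6
  Add (0,2) w=10
  Skip (0,1) w=11 (creates cycle)
  Skip (2,3) w=11 (creates cycle)
  Skip (0,3) w=15 (creates cycle)
MST weight = 19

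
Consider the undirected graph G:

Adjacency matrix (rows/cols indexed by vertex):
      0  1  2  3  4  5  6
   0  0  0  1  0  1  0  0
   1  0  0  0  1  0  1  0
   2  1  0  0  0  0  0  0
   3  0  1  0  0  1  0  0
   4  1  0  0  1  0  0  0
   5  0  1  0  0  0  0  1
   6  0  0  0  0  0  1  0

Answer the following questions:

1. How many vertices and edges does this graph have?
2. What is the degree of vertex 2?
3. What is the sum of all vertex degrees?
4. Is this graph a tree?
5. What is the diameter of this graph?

Count: 7 vertices, 6 edges.
Vertex 2 has neighbors [0], degree = 1.
Handshaking lemma: 2 * 6 = 12.
A graph is a tree iff it is connected and has exactly n-1 edges. This graph is connected (all 7 vertices in one component) and has 7-1 = 6 edges. It is a tree.
Diameter (longest shortest path) = 6.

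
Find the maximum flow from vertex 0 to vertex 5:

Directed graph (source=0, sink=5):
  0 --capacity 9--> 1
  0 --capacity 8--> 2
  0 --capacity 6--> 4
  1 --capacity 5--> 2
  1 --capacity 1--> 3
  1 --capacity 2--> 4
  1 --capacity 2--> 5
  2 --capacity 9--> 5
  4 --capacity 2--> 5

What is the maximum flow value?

Computing max flow:
  Flow on (0->1): 9/9
  Flow on (0->2): 4/8
  Flow on (1->2): 5/5
  Flow on (1->4): 2/2
  Flow on (1->5): 2/2
  Flow on (2->5): 9/9
  Flow on (4->5): 2/2
Maximum flow = 13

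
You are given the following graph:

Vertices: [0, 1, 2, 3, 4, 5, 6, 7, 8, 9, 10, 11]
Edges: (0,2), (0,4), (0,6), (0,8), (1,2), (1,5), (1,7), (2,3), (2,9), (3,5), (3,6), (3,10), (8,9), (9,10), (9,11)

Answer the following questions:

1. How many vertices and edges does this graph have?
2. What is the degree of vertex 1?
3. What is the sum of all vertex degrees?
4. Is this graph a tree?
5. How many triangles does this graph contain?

Count: 12 vertices, 15 edges.
Vertex 1 has neighbors [2, 5, 7], degree = 3.
Handshaking lemma: 2 * 15 = 30.
A tree on 12 vertices has 11 edges. This graph has 15 edges (4 extra). Not a tree.
Number of triangles = 0.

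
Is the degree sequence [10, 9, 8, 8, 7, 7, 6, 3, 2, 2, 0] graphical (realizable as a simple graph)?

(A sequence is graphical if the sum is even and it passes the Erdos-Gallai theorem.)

Sum of degrees = 62. Sum is even but fails Erdos-Gallai. The sequence is NOT graphical.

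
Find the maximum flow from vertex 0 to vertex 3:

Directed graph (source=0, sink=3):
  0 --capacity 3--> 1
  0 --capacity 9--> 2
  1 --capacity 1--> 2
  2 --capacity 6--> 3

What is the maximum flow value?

Computing max flow:
  Flow on (0->1): 1/3
  Flow on (0->2): 5/9
  Flow on (1->2): 1/1
  Flow on (2->3): 6/6
Maximum flow = 6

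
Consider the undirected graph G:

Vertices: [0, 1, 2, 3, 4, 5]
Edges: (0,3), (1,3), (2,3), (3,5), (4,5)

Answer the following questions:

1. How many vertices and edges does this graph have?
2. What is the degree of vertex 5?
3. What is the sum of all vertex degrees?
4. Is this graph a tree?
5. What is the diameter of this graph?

Count: 6 vertices, 5 edges.
Vertex 5 has neighbors [3, 4], degree = 2.
Handshaking lemma: 2 * 5 = 10.
A graph is a tree iff it is connected and has exactly n-1 edges. This graph is connected (all 6 vertices in one component) and has 6-1 = 5 edges. It is a tree.
Diameter (longest shortest path) = 3.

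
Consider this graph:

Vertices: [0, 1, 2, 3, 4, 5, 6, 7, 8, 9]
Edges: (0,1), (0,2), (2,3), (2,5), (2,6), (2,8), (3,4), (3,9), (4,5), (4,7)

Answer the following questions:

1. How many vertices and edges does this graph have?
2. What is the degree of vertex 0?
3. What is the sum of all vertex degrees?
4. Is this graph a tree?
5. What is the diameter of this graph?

Count: 10 vertices, 10 edges.
Vertex 0 has neighbors [1, 2], degree = 2.
Handshaking lemma: 2 * 10 = 20.
A tree on 10 vertices has 9 edges. This graph has 10 edges (1 extra). Not a tree.
Diameter (longest shortest path) = 5.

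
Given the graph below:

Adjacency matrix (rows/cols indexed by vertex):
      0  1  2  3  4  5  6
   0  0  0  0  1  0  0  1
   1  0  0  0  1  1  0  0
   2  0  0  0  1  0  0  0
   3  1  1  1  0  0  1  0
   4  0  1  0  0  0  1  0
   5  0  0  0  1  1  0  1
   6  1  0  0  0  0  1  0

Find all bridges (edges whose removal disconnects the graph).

A bridge is an edge whose removal increases the number of connected components.
Bridges found: (2,3)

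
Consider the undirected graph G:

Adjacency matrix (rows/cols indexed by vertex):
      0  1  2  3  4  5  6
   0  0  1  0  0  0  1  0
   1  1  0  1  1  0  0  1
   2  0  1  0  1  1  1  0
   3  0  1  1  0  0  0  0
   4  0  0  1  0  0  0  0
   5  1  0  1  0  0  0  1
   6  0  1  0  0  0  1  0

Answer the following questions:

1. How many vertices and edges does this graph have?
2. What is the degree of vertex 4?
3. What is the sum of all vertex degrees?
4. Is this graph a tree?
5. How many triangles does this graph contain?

Count: 7 vertices, 9 edges.
Vertex 4 has neighbors [2], degree = 1.
Handshaking lemma: 2 * 9 = 18.
A tree on 7 vertices has 6 edges. This graph has 9 edges (3 extra). Not a tree.
Number of triangles = 1.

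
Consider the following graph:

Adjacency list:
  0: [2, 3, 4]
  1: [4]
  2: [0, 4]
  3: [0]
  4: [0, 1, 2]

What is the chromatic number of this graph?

The graph has a maximum clique of size 3 (lower bound on chromatic number).
A valid 3-coloring: {0: 0, 1: 0, 2: 2, 3: 1, 4: 1}.
Chromatic number = 3.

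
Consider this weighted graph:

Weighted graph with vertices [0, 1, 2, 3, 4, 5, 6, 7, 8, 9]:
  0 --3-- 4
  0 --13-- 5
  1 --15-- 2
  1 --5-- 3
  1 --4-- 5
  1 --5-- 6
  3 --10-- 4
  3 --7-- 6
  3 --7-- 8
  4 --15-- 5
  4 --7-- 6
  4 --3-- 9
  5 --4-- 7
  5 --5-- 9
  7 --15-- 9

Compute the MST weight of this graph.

Applying Kruskal's algorithm (sort edges by weight, add if no cycle):
  Add (0,4) w=3
  Add (4,9) w=3
  Add (1,5) w=4
  Add (5,7) w=4
  Add (1,6) w=5
  Add (1,3) w=5
  Add (5,9) w=5
  Skip (3,6) w=7 (creates cycle)
  Add (3,8) w=7
  Skip (4,6) w=7 (creates cycle)
  Skip (3,4) w=10 (creates cycle)
  Skip (0,5) w=13 (creates cycle)
  Add (1,2) w=15
  Skip (4,5) w=15 (creates cycle)
  Skip (7,9) w=15 (creates cycle)
MST weight = 51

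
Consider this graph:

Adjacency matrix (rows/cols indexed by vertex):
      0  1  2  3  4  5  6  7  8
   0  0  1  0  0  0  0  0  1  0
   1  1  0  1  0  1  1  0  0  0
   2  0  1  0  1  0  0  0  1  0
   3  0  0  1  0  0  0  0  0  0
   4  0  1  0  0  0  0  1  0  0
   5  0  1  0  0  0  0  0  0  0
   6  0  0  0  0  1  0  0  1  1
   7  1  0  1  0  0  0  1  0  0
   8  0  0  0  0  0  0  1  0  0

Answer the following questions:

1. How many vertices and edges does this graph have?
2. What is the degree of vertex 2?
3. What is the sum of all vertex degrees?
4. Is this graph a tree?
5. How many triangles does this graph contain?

Count: 9 vertices, 10 edges.
Vertex 2 has neighbors [1, 3, 7], degree = 3.
Handshaking lemma: 2 * 10 = 20.
A tree on 9 vertices has 8 edges. This graph has 10 edges (2 extra). Not a tree.
Number of triangles = 0.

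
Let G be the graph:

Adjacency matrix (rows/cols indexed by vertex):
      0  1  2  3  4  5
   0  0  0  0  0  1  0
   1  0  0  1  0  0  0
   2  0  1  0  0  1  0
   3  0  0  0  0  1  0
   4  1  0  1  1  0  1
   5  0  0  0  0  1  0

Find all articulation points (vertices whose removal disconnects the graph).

An articulation point is a vertex whose removal disconnects the graph.
Articulation points: [2, 4]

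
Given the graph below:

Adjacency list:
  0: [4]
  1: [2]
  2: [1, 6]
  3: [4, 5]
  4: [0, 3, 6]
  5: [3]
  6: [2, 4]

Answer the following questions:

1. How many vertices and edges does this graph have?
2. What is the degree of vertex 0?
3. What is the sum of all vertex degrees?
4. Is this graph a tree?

Count: 7 vertices, 6 edges.
Vertex 0 has neighbors [4], degree = 1.
Handshaking lemma: 2 * 6 = 12.
A graph is a tree iff it is connected and has exactly n-1 edges. This graph is connected (all 7 vertices in one component) and has 7-1 = 6 edges. It is a tree.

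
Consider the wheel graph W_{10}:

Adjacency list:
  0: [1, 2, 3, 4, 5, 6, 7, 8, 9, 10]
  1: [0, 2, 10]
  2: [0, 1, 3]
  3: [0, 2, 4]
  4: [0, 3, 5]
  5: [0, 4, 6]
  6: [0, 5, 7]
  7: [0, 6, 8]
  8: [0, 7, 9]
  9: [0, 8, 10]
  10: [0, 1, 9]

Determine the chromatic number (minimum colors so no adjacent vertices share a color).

W_{10} = C_{10} plus a hub adjacent to every cycle vertex.
The outer cycle needs 2 colors (even cycle); the hub is adjacent to all of them so needs a fresh color.
Chromatic number = 2 + 1 = 3.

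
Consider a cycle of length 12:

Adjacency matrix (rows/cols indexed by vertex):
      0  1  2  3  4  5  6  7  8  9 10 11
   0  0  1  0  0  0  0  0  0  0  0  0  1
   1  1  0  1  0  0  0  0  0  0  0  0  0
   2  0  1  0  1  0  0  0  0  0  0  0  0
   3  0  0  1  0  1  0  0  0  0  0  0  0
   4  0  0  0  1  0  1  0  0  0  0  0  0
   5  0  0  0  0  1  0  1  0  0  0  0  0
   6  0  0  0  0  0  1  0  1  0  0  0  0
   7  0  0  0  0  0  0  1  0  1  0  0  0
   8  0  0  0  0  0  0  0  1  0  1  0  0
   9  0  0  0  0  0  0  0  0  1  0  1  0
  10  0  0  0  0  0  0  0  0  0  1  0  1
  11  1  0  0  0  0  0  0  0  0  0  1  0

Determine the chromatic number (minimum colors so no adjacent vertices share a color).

This is an even cycle (C_12). Even cycles are bipartite.
Chromatic number = 2.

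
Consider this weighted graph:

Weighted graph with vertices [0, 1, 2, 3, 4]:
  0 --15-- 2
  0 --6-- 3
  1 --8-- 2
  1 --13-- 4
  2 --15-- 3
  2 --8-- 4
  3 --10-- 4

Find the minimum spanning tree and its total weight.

Applying Kruskal's algorithm (sort edges by weight, add if no cycle):
  Add (0,3) w=6
  Add (1,2) w=8
  Add (2,4) w=8
  Add (3,4) w=10
  Skip (1,4) w=13 (creates cycle)
  Skip (0,2) w=15 (creates cycle)
  Skip (2,3) w=15 (creates cycle)
MST weight = 32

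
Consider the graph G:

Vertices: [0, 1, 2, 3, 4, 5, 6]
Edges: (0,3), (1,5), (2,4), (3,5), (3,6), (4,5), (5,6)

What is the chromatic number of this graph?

The graph has a maximum clique of size 3 (lower bound on chromatic number).
A valid 3-coloring: {0: 0, 1: 1, 2: 0, 3: 1, 4: 1, 5: 0, 6: 2}.
Chromatic number = 3.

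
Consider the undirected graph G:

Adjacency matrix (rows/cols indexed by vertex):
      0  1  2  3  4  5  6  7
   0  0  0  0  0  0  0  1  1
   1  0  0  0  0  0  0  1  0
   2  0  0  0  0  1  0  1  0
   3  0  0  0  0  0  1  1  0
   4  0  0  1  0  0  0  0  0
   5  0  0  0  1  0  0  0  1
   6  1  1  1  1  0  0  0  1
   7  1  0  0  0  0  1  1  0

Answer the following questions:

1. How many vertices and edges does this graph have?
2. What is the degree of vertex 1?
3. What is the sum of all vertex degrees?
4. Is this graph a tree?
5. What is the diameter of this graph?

Count: 8 vertices, 9 edges.
Vertex 1 has neighbors [6], degree = 1.
Handshaking lemma: 2 * 9 = 18.
A tree on 8 vertices has 7 edges. This graph has 9 edges (2 extra). Not a tree.
Diameter (longest shortest path) = 4.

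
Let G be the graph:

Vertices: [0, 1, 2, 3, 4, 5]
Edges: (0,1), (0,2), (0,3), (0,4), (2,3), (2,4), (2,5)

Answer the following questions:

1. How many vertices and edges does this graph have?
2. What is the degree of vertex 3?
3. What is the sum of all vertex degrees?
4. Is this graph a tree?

Count: 6 vertices, 7 edges.
Vertex 3 has neighbors [0, 2], degree = 2.
Handshaking lemma: 2 * 7 = 14.
A tree on 6 vertices has 5 edges. This graph has 7 edges (2 extra). Not a tree.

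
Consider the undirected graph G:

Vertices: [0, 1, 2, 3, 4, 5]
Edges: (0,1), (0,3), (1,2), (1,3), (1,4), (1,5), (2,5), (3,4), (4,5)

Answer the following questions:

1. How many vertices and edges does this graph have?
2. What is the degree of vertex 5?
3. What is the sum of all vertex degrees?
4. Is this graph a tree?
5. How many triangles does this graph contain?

Count: 6 vertices, 9 edges.
Vertex 5 has neighbors [1, 2, 4], degree = 3.
Handshaking lemma: 2 * 9 = 18.
A tree on 6 vertices has 5 edges. This graph has 9 edges (4 extra). Not a tree.
Number of triangles = 4.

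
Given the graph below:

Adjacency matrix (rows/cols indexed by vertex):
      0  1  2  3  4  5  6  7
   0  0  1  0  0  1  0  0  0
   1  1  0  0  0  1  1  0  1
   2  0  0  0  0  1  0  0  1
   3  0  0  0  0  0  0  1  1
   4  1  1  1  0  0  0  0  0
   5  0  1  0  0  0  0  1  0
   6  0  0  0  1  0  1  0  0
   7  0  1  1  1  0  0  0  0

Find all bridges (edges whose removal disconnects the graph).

No bridges found. The graph is 2-edge-connected (no single edge removal disconnects it).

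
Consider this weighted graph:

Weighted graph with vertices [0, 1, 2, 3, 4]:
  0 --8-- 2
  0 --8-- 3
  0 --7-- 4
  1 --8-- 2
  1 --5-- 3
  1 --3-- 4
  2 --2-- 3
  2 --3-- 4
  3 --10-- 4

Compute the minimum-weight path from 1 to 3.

Using Dijkstra's algorithm from vertex 1:
Shortest path: 1 -> 3
Total weight: 5 = 5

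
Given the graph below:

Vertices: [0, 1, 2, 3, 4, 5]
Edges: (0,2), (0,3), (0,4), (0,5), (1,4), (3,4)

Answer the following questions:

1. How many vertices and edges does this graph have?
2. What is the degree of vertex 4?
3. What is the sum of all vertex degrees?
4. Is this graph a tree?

Count: 6 vertices, 6 edges.
Vertex 4 has neighbors [0, 1, 3], degree = 3.
Handshaking lemma: 2 * 6 = 12.
A tree on 6 vertices has 5 edges. This graph has 6 edges (1 extra). Not a tree.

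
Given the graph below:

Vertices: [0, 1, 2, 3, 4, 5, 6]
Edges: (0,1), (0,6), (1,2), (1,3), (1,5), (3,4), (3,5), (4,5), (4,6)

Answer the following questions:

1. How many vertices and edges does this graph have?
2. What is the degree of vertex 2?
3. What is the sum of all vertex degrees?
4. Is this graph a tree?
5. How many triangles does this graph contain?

Count: 7 vertices, 9 edges.
Vertex 2 has neighbors [1], degree = 1.
Handshaking lemma: 2 * 9 = 18.
A tree on 7 vertices has 6 edges. This graph has 9 edges (3 extra). Not a tree.
Number of triangles = 2.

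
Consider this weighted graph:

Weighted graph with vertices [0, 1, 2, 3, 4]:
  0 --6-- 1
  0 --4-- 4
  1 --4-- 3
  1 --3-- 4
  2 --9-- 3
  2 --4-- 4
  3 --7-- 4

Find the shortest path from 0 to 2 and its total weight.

Using Dijkstra's algorithm from vertex 0:
Shortest path: 0 -> 4 -> 2
Total weight: 4 + 4 = 8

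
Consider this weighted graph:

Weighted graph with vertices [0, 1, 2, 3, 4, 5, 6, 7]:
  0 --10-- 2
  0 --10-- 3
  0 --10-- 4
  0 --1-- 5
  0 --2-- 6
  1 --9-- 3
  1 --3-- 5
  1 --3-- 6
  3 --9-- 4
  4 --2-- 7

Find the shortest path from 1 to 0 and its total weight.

Using Dijkstra's algorithm from vertex 1:
Shortest path: 1 -> 5 -> 0
Total weight: 3 + 1 = 4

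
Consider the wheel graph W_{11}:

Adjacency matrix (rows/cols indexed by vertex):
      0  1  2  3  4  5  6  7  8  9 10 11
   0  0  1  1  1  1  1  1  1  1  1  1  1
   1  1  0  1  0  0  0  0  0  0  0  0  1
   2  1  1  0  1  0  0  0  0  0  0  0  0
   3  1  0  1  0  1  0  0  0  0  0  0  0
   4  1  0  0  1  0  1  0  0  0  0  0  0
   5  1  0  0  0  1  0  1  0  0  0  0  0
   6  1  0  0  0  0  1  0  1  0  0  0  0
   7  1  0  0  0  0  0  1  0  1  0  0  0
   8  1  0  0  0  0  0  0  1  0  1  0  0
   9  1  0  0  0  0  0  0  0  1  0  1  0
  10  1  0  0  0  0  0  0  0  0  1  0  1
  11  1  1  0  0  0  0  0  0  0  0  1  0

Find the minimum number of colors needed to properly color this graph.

W_{11} = C_{11} plus a hub adjacent to every cycle vertex.
The outer cycle needs 3 colors (odd cycle); the hub is adjacent to all of them so needs a fresh color.
Chromatic number = 3 + 1 = 4.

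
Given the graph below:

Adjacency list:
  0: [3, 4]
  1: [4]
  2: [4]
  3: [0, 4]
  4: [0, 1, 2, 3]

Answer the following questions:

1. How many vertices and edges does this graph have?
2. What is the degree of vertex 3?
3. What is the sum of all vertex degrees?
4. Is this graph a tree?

Count: 5 vertices, 5 edges.
Vertex 3 has neighbors [0, 4], degree = 2.
Handshaking lemma: 2 * 5 = 10.
A tree on 5 vertices has 4 edges. This graph has 5 edges (1 extra). Not a tree.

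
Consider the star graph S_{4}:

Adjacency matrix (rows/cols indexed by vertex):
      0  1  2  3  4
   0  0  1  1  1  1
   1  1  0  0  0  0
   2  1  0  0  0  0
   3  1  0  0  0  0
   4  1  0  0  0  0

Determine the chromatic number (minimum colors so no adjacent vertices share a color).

S_{4} has one hub adjacent to 4 leaves; leaves are pairwise non-adjacent.
Color the hub 0 and every leaf 1.
Chromatic number = 2.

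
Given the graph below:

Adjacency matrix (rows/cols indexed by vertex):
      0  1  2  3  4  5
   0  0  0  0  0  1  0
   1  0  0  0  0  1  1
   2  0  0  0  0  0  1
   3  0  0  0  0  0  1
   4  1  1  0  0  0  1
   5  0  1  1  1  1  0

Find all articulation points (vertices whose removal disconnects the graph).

An articulation point is a vertex whose removal disconnects the graph.
Articulation points: [4, 5]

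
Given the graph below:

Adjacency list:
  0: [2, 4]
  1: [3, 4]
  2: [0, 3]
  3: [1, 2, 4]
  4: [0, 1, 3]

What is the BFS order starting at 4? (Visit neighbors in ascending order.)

BFS from vertex 4 (neighbors processed in ascending order):
Visit order: 4, 0, 1, 3, 2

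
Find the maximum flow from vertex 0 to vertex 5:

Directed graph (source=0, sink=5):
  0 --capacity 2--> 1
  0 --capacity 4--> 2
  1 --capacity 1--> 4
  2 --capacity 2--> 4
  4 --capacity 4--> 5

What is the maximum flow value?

Computing max flow:
  Flow on (0->1): 1/2
  Flow on (0->2): 2/4
  Flow on (1->4): 1/1
  Flow on (2->4): 2/2
  Flow on (4->5): 3/4
Maximum flow = 3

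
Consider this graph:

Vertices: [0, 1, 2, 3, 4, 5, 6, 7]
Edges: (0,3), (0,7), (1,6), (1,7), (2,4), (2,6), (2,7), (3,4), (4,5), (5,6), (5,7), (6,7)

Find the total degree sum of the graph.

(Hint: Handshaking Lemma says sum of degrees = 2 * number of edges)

Count edges: 12 edges.
By Handshaking Lemma: sum of degrees = 2 * 12 = 24.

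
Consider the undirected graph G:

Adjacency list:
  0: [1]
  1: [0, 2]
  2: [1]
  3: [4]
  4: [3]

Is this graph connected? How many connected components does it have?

Checking connectivity: the graph has 2 connected component(s).
Components: [[0, 1, 2], [3, 4]]. The graph is NOT connected.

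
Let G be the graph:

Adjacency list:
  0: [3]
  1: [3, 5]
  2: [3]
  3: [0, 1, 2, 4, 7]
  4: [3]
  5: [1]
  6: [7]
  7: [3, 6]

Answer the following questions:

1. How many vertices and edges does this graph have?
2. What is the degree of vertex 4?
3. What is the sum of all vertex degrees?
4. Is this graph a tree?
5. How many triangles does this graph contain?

Count: 8 vertices, 7 edges.
Vertex 4 has neighbors [3], degree = 1.
Handshaking lemma: 2 * 7 = 14.
A graph is a tree iff it is connected and has exactly n-1 edges. This graph is connected (all 8 vertices in one component) and has 8-1 = 7 edges. It is a tree.
Number of triangles = 0.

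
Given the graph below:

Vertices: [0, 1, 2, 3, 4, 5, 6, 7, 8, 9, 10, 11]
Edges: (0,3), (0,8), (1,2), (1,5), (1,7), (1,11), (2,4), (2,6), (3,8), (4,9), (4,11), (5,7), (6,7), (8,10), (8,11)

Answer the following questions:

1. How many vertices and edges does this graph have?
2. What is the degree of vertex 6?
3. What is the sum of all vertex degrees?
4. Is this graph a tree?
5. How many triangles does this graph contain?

Count: 12 vertices, 15 edges.
Vertex 6 has neighbors [2, 7], degree = 2.
Handshaking lemma: 2 * 15 = 30.
A tree on 12 vertices has 11 edges. This graph has 15 edges (4 extra). Not a tree.
Number of triangles = 2.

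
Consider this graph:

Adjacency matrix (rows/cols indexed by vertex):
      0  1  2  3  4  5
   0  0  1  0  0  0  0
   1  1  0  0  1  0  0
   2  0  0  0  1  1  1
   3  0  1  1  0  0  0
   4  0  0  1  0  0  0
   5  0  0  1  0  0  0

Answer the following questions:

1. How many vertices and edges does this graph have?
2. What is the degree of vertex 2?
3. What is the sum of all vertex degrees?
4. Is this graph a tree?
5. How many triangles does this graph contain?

Count: 6 vertices, 5 edges.
Vertex 2 has neighbors [3, 4, 5], degree = 3.
Handshaking lemma: 2 * 5 = 10.
A graph is a tree iff it is connected and has exactly n-1 edges. This graph is connected (all 6 vertices in one component) and has 6-1 = 5 edges. It is a tree.
Number of triangles = 0.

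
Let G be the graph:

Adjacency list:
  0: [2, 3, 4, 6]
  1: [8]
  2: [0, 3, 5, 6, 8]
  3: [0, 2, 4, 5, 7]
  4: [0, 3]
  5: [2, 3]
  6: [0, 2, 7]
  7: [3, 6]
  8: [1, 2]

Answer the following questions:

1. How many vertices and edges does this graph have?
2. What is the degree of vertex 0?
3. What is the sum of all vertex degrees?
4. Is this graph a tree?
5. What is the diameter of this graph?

Count: 9 vertices, 13 edges.
Vertex 0 has neighbors [2, 3, 4, 6], degree = 4.
Handshaking lemma: 2 * 13 = 26.
A tree on 9 vertices has 8 edges. This graph has 13 edges (5 extra). Not a tree.
Diameter (longest shortest path) = 4.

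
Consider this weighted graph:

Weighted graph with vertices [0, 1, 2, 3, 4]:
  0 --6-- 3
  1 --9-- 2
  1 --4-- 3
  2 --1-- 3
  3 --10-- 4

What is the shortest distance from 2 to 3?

Using Dijkstra's algorithm from vertex 2:
Shortest path: 2 -> 3
Total weight: 1 = 1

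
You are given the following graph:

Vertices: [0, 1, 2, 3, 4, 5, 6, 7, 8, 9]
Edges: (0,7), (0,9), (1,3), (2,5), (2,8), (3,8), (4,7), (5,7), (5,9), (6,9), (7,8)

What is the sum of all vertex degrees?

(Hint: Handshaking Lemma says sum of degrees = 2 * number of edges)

Count edges: 11 edges.
By Handshaking Lemma: sum of degrees = 2 * 11 = 22.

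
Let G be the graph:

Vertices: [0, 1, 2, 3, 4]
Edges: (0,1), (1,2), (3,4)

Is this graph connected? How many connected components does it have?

Checking connectivity: the graph has 2 connected component(s).
Components: [[0, 1, 2], [3, 4]]. The graph is NOT connected.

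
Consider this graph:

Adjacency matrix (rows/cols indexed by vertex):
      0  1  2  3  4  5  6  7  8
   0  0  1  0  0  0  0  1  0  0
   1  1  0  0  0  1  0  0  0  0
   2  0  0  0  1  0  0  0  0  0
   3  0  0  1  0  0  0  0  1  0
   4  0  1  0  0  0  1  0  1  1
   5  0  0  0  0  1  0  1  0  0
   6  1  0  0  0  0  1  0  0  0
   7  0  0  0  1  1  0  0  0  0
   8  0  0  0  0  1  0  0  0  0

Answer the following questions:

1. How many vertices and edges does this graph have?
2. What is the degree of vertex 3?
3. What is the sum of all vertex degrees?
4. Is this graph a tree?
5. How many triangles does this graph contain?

Count: 9 vertices, 9 edges.
Vertex 3 has neighbors [2, 7], degree = 2.
Handshaking lemma: 2 * 9 = 18.
A tree on 9 vertices has 8 edges. This graph has 9 edges (1 extra). Not a tree.
Number of triangles = 0.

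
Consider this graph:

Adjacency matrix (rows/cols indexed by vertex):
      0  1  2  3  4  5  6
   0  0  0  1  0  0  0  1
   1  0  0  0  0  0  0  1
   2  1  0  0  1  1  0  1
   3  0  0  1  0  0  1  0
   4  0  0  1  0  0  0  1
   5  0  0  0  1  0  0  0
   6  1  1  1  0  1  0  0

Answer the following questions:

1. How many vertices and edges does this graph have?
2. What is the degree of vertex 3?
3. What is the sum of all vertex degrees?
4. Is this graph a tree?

Count: 7 vertices, 8 edges.
Vertex 3 has neighbors [2, 5], degree = 2.
Handshaking lemma: 2 * 8 = 16.
A tree on 7 vertices has 6 edges. This graph has 8 edges (2 extra). Not a tree.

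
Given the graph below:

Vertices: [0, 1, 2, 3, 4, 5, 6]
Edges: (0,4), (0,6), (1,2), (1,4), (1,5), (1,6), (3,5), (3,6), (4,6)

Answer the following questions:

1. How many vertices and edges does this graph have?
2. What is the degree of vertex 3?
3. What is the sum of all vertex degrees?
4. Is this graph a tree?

Count: 7 vertices, 9 edges.
Vertex 3 has neighbors [5, 6], degree = 2.
Handshaking lemma: 2 * 9 = 18.
A tree on 7 vertices has 6 edges. This graph has 9 edges (3 extra). Not a tree.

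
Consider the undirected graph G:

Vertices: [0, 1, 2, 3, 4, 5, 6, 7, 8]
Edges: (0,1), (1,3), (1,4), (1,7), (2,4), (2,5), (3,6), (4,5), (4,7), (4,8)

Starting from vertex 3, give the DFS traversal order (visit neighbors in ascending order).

DFS from vertex 3 (neighbors processed in ascending order):
Visit order: 3, 1, 0, 4, 2, 5, 7, 8, 6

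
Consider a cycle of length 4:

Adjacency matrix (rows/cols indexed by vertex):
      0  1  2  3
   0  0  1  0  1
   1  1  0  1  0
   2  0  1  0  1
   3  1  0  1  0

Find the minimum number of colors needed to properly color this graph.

This is an even cycle (C_4). Even cycles are bipartite.
Chromatic number = 2.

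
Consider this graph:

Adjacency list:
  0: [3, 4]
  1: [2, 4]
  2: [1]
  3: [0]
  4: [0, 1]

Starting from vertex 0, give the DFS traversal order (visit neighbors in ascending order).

DFS from vertex 0 (neighbors processed in ascending order):
Visit order: 0, 3, 4, 1, 2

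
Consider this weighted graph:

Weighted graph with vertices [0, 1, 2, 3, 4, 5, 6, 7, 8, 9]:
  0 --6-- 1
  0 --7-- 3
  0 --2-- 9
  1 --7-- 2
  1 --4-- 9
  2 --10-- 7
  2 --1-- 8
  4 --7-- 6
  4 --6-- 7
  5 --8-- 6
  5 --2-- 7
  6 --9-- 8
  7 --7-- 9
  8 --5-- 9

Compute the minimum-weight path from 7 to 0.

Using Dijkstra's algorithm from vertex 7:
Shortest path: 7 -> 9 -> 0
Total weight: 7 + 2 = 9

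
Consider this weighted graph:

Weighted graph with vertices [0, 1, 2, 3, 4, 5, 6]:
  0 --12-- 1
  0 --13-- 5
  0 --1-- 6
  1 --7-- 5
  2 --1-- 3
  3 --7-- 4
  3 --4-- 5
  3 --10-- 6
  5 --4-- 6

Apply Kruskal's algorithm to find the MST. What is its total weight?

Applying Kruskal's algorithm (sort edges by weight, add if no cycle):
  Add (0,6) w=1
  Add (2,3) w=1
  Add (3,5) w=4
  Add (5,6) w=4
  Add (1,5) w=7
  Add (3,4) w=7
  Skip (3,6) w=10 (creates cycle)
  Skip (0,1) w=12 (creates cycle)
  Skip (0,5) w=13 (creates cycle)
MST weight = 24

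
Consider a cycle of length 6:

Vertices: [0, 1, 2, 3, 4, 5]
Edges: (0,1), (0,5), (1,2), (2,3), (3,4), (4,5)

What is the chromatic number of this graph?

This is an even cycle (C_6). Even cycles are bipartite.
Chromatic number = 2.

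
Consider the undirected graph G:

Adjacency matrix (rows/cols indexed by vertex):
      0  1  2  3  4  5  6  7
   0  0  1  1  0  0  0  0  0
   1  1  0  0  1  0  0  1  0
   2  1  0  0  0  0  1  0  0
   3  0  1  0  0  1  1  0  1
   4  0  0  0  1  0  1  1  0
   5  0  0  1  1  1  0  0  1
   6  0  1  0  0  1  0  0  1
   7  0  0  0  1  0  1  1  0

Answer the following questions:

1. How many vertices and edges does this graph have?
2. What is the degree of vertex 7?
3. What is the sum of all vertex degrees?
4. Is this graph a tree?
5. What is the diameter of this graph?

Count: 8 vertices, 12 edges.
Vertex 7 has neighbors [3, 5, 6], degree = 3.
Handshaking lemma: 2 * 12 = 24.
A tree on 8 vertices has 7 edges. This graph has 12 edges (5 extra). Not a tree.
Diameter (longest shortest path) = 3.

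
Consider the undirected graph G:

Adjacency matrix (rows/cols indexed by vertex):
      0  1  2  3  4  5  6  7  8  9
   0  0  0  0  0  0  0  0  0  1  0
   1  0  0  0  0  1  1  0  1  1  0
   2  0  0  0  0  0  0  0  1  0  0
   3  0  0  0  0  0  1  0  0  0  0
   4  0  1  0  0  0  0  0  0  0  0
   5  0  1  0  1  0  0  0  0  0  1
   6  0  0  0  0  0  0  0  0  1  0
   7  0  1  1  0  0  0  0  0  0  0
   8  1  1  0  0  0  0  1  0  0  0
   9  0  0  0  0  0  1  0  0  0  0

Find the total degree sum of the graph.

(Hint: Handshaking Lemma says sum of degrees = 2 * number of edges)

Count edges: 9 edges.
By Handshaking Lemma: sum of degrees = 2 * 9 = 18.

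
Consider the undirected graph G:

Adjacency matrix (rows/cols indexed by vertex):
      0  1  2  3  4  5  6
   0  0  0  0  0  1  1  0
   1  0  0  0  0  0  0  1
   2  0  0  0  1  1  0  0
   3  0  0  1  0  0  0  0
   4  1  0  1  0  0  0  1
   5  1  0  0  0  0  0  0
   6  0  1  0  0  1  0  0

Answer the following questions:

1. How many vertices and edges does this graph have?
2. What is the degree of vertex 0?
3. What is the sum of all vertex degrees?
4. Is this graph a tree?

Count: 7 vertices, 6 edges.
Vertex 0 has neighbors [4, 5], degree = 2.
Handshaking lemma: 2 * 6 = 12.
A graph is a tree iff it is connected and has exactly n-1 edges. This graph is connected (all 7 vertices in one component) and has 7-1 = 6 edges. It is a tree.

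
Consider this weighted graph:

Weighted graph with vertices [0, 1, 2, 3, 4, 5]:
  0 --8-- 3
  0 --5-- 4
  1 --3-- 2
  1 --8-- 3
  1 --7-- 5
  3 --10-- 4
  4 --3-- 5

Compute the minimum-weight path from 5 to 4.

Using Dijkstra's algorithm from vertex 5:
Shortest path: 5 -> 4
Total weight: 3 = 3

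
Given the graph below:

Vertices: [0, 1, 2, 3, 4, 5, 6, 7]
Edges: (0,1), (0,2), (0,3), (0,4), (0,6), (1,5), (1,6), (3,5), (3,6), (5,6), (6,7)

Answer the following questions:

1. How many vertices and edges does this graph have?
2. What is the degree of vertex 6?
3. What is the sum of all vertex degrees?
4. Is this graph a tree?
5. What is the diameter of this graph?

Count: 8 vertices, 11 edges.
Vertex 6 has neighbors [0, 1, 3, 5, 7], degree = 5.
Handshaking lemma: 2 * 11 = 22.
A tree on 8 vertices has 7 edges. This graph has 11 edges (4 extra). Not a tree.
Diameter (longest shortest path) = 3.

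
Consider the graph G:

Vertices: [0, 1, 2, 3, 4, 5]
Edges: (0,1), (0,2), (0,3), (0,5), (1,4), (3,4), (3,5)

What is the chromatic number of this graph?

The graph has a maximum clique of size 3 (lower bound on chromatic number).
A valid 3-coloring: {0: 0, 1: 1, 2: 1, 3: 1, 4: 0, 5: 2}.
Chromatic number = 3.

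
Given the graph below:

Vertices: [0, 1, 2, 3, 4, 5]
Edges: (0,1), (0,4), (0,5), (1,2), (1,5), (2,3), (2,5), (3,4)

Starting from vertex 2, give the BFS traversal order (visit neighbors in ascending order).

BFS from vertex 2 (neighbors processed in ascending order):
Visit order: 2, 1, 3, 5, 0, 4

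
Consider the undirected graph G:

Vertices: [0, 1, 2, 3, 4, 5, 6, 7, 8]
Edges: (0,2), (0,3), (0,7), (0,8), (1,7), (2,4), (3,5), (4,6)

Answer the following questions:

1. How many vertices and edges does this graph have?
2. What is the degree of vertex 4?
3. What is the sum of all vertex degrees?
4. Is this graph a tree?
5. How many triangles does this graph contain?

Count: 9 vertices, 8 edges.
Vertex 4 has neighbors [2, 6], degree = 2.
Handshaking lemma: 2 * 8 = 16.
A graph is a tree iff it is connected and has exactly n-1 edges. This graph is connected (all 9 vertices in one component) and has 9-1 = 8 edges. It is a tree.
Number of triangles = 0.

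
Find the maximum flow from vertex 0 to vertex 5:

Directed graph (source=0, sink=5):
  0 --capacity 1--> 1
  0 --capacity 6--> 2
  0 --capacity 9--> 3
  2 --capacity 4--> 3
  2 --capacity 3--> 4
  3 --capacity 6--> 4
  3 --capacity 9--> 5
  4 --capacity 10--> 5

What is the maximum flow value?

Computing max flow:
  Flow on (0->2): 6/6
  Flow on (0->3): 9/9
  Flow on (2->3): 4/4
  Flow on (2->4): 2/3
  Flow on (3->4): 4/6
  Flow on (3->5): 9/9
  Flow on (4->5): 6/10
Maximum flow = 15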